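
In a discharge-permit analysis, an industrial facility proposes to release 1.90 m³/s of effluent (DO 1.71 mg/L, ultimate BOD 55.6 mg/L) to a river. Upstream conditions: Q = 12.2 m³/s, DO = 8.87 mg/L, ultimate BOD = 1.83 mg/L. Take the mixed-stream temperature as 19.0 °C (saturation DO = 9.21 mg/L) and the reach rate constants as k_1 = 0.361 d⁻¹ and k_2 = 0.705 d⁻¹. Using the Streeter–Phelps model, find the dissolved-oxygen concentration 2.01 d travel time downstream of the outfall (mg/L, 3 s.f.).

DO ≈ 6.59 mg/L

Mixed DO = (12.2×8.87 + 1.90×1.71)/(12.2+1.90) = 111.5/14.10 = 7.905 mg/L.
Mixed L₀ = (12.2×1.83 + 1.90×55.6)/(14.10) = 128.0/14.10 = 9.076 mg/L.
Initial deficit D₀ = C_s − DO₀ = 9.21 − 7.905 = 1.305 mg/L.
D(2.01) = [0.361×9.076/(0.705−0.361)](e^(−0.361×2.01) − e^(−0.705×2.01)) + 1.305 e^(−0.705×2.01)
= 9.524 × (0.4840 − 0.2424) + 1.305 × 0.2424 = 2.617 mg/L.
DO = 9.21 − 2.617 = 6.593 mg/L.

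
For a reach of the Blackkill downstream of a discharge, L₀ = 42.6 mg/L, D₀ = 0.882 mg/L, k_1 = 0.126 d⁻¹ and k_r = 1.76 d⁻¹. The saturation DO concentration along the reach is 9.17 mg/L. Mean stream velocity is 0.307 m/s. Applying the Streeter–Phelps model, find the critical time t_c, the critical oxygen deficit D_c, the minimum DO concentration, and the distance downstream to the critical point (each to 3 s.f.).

t_c ≈ 1.42 d; D_c ≈ 2.55 mg/L; min DO ≈ 6.62 mg/L; x_c ≈ 37.7 km

t_c = [1/(k_r−k_1)] ln[(k_r/k_1)(1 − D₀(k_r−k_1)/(k_1 L₀))]
= [1/(1.76−0.126)] ln[(1.76/0.126)(1 − 0.882×1.634/(0.126×42.6))]
= (1/1.634) ln[13.97 × 0.7315] = 0.6120 × ln(10.22) = 0.6120 × 2.324 = 1.422 d.
L(t_c) = L₀ e^(−k_1 t_c) = 42.6 × 0.8359 = 35.61 mg/L, and at the critical point k_r D_c = k_1 L, so D_c = (0.126/1.76) × 35.61 = 2.549 mg/L.
Minimum DO = C_s − D_c = 9.17 − 2.549 = 6.621 mg/L.
x_c = v t_c = 0.307 m/s × 1.422 d × 86400 s/d = 37730 m ≈ 37.7 km.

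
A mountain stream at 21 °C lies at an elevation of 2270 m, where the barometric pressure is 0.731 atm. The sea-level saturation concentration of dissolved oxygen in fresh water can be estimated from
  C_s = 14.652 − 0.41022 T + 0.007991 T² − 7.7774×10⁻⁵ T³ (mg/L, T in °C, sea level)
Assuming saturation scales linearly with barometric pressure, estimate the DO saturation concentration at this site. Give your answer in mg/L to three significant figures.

At sea level: C_s = 14.652 − 0.41022×21 + 0.007991×21² − 7.7774×10⁻⁵×21³ = 8.841 mg/L.
Pressure correction: C_s' = 8.841 × 0.731 = 6.463 mg/L.

C_s ≈ 6.46 mg/L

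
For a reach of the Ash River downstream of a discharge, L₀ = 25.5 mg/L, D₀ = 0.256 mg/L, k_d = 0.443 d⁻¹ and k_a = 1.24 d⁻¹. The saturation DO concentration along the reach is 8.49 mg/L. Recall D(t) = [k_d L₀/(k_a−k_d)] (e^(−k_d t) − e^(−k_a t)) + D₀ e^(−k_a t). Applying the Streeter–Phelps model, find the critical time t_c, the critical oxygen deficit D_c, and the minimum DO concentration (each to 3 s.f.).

t_c = [1/(k_a−k_d)] ln[(k_a/k_d)(1 − D₀(k_a−k_d)/(k_d L₀))]
= [1/(1.24−0.443)] ln[(1.24/0.443)(1 − 0.256×0.7970/(0.443×25.5))]
= (1/0.7970) ln[2.799 × 0.9819] = 1.255 × ln(2.749) = 1.255 × 1.011 = 1.269 d.
D_c = (k_d/k_a) L₀ e^(−k_d t_c) = (0.443/1.24) × 25.5 × e^(−0.443×1.269) = 0.3573 × 25.5 × 0.5701 = 5.193 mg/L.
Minimum DO = C_s − D_c = 8.49 − 5.193 = 3.297 mg/L.

t_c ≈ 1.27 d; D_c ≈ 5.19 mg/L; min DO ≈ 3.30 mg/L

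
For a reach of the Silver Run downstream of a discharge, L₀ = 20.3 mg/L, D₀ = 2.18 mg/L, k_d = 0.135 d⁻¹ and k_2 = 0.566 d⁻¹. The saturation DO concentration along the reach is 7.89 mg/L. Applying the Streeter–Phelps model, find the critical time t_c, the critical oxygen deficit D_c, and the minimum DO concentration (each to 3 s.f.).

At the critical point dD/dt = 0, so k_d L₀ e^(−k_d t) = k_2 D. Substituting D(t) from the Streeter–Phelps equation and solving for t gives
t_c = ln[(k_2/k_d)(1 − D₀(k_2−k_d)/(k_d L₀))] / (k_2−k_d).
Here k_2−k_d = 0.4310 d⁻¹ and 1 − D₀(k_2−k_d)/(k_d L₀) = 1 − 2.18×0.4310/(0.135×20.3) = 0.6572, so
t_c = ln(4.193 × 0.6572) / 0.4310 = 1.013 / 0.4310 = 2.351 d.
D_c = (k_d/k_2) L₀ e^(−k_d t_c) = (0.135/0.566) × 20.3 × e^(−0.135×2.351) = 0.2385 × 20.3 × 0.7280 = 3.525 mg/L.
Minimum DO = C_s − D_c = 7.89 − 3.525 = 4.365 mg/L.

t_c ≈ 2.35 d; D_c ≈ 3.52 mg/L; min DO ≈ 4.37 mg/L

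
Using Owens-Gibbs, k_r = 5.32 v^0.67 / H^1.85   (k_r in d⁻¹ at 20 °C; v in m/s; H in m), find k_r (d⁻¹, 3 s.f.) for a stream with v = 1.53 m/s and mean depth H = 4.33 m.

k_r ≈ 0.470 d⁻¹

k_r = 5.32 × 1.53^0.67 / 4.33^1.85 = 5.32 × 1.330 / 15.05 = 0.4701 d⁻¹.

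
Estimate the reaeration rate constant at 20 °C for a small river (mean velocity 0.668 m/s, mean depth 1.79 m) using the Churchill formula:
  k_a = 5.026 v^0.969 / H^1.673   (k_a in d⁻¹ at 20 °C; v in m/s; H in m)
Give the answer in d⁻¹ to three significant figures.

k_a ≈ 1.28 d⁻¹

k_a = 5.026 × 0.668^0.969 / 1.79^1.673 = 5.026 × 0.6764 / 2.649 = 1.284 d⁻¹.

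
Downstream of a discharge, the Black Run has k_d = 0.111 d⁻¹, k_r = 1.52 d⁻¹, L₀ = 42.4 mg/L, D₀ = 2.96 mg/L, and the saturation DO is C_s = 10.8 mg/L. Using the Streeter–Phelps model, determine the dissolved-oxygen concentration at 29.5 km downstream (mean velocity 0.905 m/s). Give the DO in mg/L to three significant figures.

Travel time t = x/v = 29.5 km / (0.905 m/s) = 29500 m / 0.905 m/s = 32600 s = 0.3773 d.
k_d L₀/(k_r−k_d) = 0.111×42.4/(1.52−0.111) = 4.706/1.409 = 3.340 mg/L.
e^(−k_d t) = e^(−0.111×0.3773) = 0.9590; e^(−k_r t) = e^(−1.52×0.3773) = 0.5636.
D = 3.340 × (0.9590 − 0.5636) + 2.96 × 0.5636 = 1.321 + 1.668 = 2.989 mg/L.
DO = C_s − D = 10.8 − 2.989 = 7.811 mg/L.

DO ≈ 7.81 mg/L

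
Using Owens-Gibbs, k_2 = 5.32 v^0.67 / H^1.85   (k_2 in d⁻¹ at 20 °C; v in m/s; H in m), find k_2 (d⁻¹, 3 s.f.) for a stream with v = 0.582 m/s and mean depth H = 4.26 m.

k_2 = 5.32 × 0.582^0.67 / 4.26^1.85 = 5.32 × 0.6958 / 14.60 = 0.2535 d⁻¹.

k_2 ≈ 0.254 d⁻¹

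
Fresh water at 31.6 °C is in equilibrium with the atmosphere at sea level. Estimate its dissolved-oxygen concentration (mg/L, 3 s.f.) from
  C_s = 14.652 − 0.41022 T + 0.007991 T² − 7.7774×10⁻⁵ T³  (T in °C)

C_s ≈ 7.21 mg/L

C_s = 14.652 − 0.41022×31.6 + 0.007991×31.6² − 7.7774×10⁻⁵×31.6³ = 7.214 mg/L.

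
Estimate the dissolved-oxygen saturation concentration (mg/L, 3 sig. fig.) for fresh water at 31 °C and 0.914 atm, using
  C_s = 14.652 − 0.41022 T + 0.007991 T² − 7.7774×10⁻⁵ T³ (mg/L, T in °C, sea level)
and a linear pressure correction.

C_s ≈ 6.67 mg/L

At sea level: C_s = 14.652 − 0.41022×31 + 0.007991×31² − 7.7774×10⁻⁵×31³ = 7.298 mg/L.
Pressure correction: C_s' = 7.298 × 0.914 = 6.670 mg/L.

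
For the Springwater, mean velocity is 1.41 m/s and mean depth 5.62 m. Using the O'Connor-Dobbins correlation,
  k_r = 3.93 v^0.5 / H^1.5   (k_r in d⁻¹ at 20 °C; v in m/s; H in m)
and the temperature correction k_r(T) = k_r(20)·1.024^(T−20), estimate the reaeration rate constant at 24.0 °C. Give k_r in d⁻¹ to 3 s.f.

k_r ≈ 0.385 d⁻¹

k_r(20) = 3.93 × 1.41^0.5 / 5.62^1.5 = 3.93 × 1.187 / 13.32 = 0.3503 d⁻¹.
k_r(24.0) = 0.3503 × 1.024^(24.0−20) = 0.3503 × 1.100 = 0.3851 d⁻¹.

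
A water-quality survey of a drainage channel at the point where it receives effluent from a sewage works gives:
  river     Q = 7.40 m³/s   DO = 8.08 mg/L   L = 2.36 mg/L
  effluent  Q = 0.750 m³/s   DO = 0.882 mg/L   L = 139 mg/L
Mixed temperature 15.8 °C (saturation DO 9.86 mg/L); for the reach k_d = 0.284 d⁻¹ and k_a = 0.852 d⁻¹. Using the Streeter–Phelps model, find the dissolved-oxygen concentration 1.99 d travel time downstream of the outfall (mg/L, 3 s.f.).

DO ≈ 6.54 mg/L

Mixed DO = (7.40×8.08 + 0.750×0.882)/(7.40+0.750) = 60.45/8.150 = 7.418 mg/L.
Mixed L₀ = (7.40×2.36 + 0.750×139)/(8.150) = 121.7/8.150 = 14.93 mg/L.
Initial deficit D₀ = C_s − DO₀ = 9.86 − 7.418 = 2.442 mg/L.
D(1.99) = [0.284×14.93/(0.852−0.284)](e^(−0.284×1.99) − e^(−0.852×1.99)) + 2.442 e^(−0.852×1.99)
= 7.467 × (0.5683 − 0.1835) + 2.442 × 0.1835 = 3.321 mg/L.
DO = 9.86 − 3.321 = 6.539 mg/L.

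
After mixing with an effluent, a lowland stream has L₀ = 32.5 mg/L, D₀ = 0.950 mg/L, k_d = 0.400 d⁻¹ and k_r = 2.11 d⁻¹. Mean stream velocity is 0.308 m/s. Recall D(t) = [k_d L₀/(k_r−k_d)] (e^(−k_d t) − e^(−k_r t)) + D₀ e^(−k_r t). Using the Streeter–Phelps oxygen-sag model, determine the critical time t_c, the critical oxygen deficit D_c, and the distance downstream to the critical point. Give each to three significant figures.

t_c ≈ 0.894 d; D_c ≈ 4.31 mg/L; x_c ≈ 23.8 km

With k_r/k_d = 5.275 and 1 − D₀(k_r−k_d)/(k_d L₀) = 0.8750,
t_c = ln(5.275 × 0.8750) / (2.11 − 0.400) = ln(4.616) / 1.710 = 1.529/1.710 = 0.8944 d.
D_c = (k_d/k_r) L₀ e^(−k_d t_c) = (0.400/2.11) × 32.5 × e^(−0.400×0.8944) = 0.1896 × 32.5 × 0.6992 = 4.308 mg/L.
x_c = v t_c = 0.308 m/s × 0.8944 d × 86400 s/d = 23800 m ≈ 23.8 km.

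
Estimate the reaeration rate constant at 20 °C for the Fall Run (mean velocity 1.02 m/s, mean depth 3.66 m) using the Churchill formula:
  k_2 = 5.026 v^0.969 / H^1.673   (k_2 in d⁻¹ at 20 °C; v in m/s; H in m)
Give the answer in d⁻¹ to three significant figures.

k_2 = 5.026 × 1.02^0.969 / 3.66^1.673 = 5.026 × 1.019 / 8.764 = 0.5846 d⁻¹.

k_2 ≈ 0.585 d⁻¹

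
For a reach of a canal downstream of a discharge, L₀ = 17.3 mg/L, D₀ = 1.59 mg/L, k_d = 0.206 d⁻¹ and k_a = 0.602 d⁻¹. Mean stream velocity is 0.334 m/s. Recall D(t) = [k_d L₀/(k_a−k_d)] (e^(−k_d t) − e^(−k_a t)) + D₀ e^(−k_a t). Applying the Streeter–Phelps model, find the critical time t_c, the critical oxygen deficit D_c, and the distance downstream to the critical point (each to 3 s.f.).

t_c ≈ 2.22 d; D_c ≈ 3.75 mg/L; x_c ≈ 64.0 km

With k_a/k_d = 2.922 and 1 − D₀(k_a−k_d)/(k_d L₀) = 0.8233,
t_c = ln(2.922 × 0.8233) / (0.602 − 0.206) = ln(2.406) / 0.3960 = 0.8780/0.3960 = 2.217 d.
L(t_c) = L₀ e^(−k_d t_c) = 17.3 × 0.6334 = 10.96 mg/L, and at the critical point k_a D_c = k_d L, so D_c = (0.206/0.602) × 10.96 = 3.749 mg/L.
x_c = v t_c = 0.334 m/s × 2.217 d × 86400 s/d = 63980 m ≈ 64.0 km.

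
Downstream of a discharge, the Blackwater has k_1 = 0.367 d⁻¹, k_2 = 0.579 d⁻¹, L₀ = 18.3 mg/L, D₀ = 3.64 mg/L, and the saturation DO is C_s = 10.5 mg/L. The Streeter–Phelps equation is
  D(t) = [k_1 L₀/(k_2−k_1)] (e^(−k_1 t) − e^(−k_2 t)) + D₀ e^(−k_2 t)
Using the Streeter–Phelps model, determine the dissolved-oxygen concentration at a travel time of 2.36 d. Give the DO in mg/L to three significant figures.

DO ≈ 4.33 mg/L

k_1 L₀/(k_2−k_1) = 0.367×18.3/(0.579−0.367) = 6.716/0.2120 = 31.68 mg/L.
e^(−k_1 t) = e^(−0.367×2.360) = 0.4206; e^(−k_2 t) = e^(−0.579×2.360) = 0.2550.
D = 31.68 × (0.4206 − 0.2550) + 3.64 × 0.2550 = 5.245 + 0.9282 = 6.173 mg/L.
DO = C_s − D = 10.5 − 6.173 = 4.327 mg/L.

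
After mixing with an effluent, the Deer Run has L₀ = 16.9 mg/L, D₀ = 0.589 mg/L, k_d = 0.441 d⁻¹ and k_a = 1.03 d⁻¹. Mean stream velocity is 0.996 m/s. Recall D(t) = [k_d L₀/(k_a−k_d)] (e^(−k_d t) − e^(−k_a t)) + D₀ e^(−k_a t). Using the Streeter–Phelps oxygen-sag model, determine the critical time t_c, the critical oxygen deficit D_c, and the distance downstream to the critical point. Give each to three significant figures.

t_c = [1/(k_a−k_d)] ln[(k_a/k_d)(1 − D₀(k_a−k_d)/(k_d L₀))]
= [1/(1.03−0.441)] ln[(1.03/0.441)(1 − 0.589×0.5890/(0.441×16.9))]
= (1/0.5890) ln[2.336 × 0.9535] = 1.698 × ln(2.227) = 1.698 × 0.8006 = 1.359 d.
D_c = (k_d/k_a) L₀ e^(−k_d t_c) = (0.441/1.03) × 16.9 × e^(−0.441×1.359) = 0.4282 × 16.9 × 0.5491 = 3.973 mg/L.
x_c = v t_c = 0.996 m/s × 1.359 d × 86400 s/d = 117000 m ≈ 117 km.

t_c ≈ 1.36 d; D_c ≈ 3.97 mg/L; x_c ≈ 117 km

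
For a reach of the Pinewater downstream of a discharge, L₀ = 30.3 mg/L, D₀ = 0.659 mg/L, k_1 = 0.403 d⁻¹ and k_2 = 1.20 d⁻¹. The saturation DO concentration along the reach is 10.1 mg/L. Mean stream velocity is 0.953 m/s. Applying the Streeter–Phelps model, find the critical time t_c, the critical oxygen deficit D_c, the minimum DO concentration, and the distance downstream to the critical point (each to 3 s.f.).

t_c ≈ 1.31 d; D_c ≈ 5.99 mg/L; min DO ≈ 4.11 mg/L; x_c ≈ 108 km

At the critical point dD/dt = 0, so k_1 L₀ e^(−k_1 t) = k_2 D. Substituting D(t) from the Streeter–Phelps equation and solving for t gives
t_c = ln[(k_2/k_1)(1 − D₀(k_2−k_1)/(k_1 L₀))] / (k_2−k_1).
Here k_2−k_1 = 0.7970 d⁻¹ and 1 − D₀(k_2−k_1)/(k_1 L₀) = 1 − 0.659×0.7970/(0.403×30.3) = 0.9570, so
t_c = ln(2.978 × 0.9570) / 0.7970 = 1.047 / 0.7970 = 1.314 d.
L(t_c) = L₀ e^(−k_1 t_c) = 30.3 × 0.5889 = 17.84 mg/L, and at the critical point k_2 D_c = k_1 L, so D_c = (0.403/1.20) × 17.84 = 5.992 mg/L.
Minimum DO = C_s − D_c = 10.1 − 5.992 = 4.108 mg/L.
x_c = v t_c = 0.953 m/s × 1.314 d × 86400 s/d = 108200 m ≈ 108 km.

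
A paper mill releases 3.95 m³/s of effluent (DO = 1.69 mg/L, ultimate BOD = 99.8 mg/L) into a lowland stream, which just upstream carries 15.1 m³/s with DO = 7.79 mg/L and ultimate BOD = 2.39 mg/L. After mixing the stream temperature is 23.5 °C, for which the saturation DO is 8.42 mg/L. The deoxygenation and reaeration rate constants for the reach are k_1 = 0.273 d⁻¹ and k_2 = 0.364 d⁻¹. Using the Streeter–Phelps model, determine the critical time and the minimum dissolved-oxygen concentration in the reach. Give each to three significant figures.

Mixed DO = (15.1×7.79 + 3.95×1.69)/(15.1+3.95) = 124.3/19.05 = 6.525 mg/L.
Mixed L₀ = (15.1×2.39 + 3.95×99.8)/(19.05) = 430.3/19.05 = 22.59 mg/L.
Initial deficit D₀ = C_s − DO₀ = 8.42 − 6.525 = 1.895 mg/L.
t_c = (1/0.09100) ln[(0.364/0.273)(1 − 1.895×0.09100/(0.273×22.59))] = 10.99 × ln(1.296) = 2.850 d.
D_c = (0.273/0.364) × 22.59 × e^(−0.273×2.850) = 0.7500 × 22.59 × 0.4593 = 7.782 mg/L.
Minimum DO = 8.42 − 7.782 = 0.6384 mg/L.

t_c ≈ 2.85 d; minimum DO ≈ 0.638 mg/L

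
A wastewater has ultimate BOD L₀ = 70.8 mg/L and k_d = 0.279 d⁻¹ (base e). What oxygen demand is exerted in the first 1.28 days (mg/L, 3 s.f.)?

y ≈ 21.3 mg/L

y_t = L₀(1 − e^(−k_d t)) = 70.8 × (1 − e^(−0.279×1.28))
= 70.8 × (1 − 0.6997) = 70.8 × 0.3003 = 21.26 mg/L.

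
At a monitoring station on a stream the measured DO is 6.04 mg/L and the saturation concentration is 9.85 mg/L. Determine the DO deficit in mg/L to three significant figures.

D = C_s − C = 9.85 − 6.04 = 3.81 mg/L.

D ≈ 3.81 mg/L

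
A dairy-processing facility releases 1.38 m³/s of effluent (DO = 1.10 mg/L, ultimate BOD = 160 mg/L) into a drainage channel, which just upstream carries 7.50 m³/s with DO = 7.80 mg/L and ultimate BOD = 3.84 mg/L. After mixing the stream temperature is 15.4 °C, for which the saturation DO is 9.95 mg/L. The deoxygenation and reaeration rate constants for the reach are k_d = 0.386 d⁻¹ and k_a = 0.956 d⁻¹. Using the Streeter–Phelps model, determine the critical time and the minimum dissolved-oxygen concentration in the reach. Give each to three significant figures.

t_c ≈ 1.27 d; minimum DO ≈ 3.00 mg/L

Mixed DO = (7.50×7.80 + 1.38×1.10)/(7.50+1.38) = 60.02/8.880 = 6.759 mg/L.
Mixed L₀ = (7.50×3.84 + 1.38×160)/(8.880) = 249.6/8.880 = 28.11 mg/L.
Initial deficit D₀ = C_s − DO₀ = 9.95 − 6.759 = 3.191 mg/L.
t_c = (1/0.5700) ln[(0.956/0.386)(1 − 3.191×0.5700/(0.386×28.11))] = 1.754 × ln(2.061) = 1.269 d.
D_c = (0.386/0.956) × 28.11 × e^(−0.386×1.269) = 0.4038 × 28.11 × 0.6127 = 6.954 mg/L.
Minimum DO = 9.95 − 6.954 = 2.996 mg/L.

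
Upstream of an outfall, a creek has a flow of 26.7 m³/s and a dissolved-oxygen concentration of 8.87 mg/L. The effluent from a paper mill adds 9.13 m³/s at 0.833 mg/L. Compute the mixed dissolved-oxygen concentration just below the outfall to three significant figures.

6.82 mg/L

Flow-weighted mixing: C = (Q_r C_r + Q_w C_w)/(Q_r + Q_w)
= (26.7×8.87 + 9.13×0.833)/(26.7 + 9.13) = 244.4/35.83 = 6.822 mg/L.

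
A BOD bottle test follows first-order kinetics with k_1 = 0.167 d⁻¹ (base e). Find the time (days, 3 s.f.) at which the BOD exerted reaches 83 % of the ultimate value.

y/L₀ = 1 − e^(−k_1 t) = 0.83 ⇒ e^(−k_1 t) = 0.170
t = −ln(0.170) / 0.167 = 1.772 / 0.167 = 10.61 d.

t ≈ 10.6 d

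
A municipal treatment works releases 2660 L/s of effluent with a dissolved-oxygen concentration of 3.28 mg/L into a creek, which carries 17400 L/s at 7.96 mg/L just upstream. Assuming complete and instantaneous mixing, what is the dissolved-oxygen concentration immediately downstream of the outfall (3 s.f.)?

7.34 mg/L

Flow-weighted mixing: C = (Q_r C_r + Q_w C_w)/(Q_r + Q_w)
= (17400×7.96 + 2660×3.28)/(17400 + 2660) = 147200/20060 = 7.339 mg/L.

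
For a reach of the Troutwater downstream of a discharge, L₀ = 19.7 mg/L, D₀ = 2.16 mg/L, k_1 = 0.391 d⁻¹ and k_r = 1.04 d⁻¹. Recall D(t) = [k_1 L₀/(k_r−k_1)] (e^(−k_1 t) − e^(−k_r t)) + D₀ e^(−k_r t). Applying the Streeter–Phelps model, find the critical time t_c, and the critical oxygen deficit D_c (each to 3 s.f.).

t_c = [1/(k_r−k_1)] ln[(k_r/k_1)(1 − D₀(k_r−k_1)/(k_1 L₀))]
= [1/(1.04−0.391)] ln[(1.04/0.391)(1 − 2.16×0.6490/(0.391×19.7))]
= (1/0.6490) ln[2.660 × 0.8180] = 1.541 × ln(2.176) = 1.541 × 0.7774 = 1.198 d.
D_c = (k_1/k_r) L₀ e^(−k_1 t_c) = (0.391/1.04) × 19.7 × e^(−0.391×1.198) = 0.3760 × 19.7 × 0.6260 = 4.637 mg/L.

t_c ≈ 1.20 d; D_c ≈ 4.64 mg/L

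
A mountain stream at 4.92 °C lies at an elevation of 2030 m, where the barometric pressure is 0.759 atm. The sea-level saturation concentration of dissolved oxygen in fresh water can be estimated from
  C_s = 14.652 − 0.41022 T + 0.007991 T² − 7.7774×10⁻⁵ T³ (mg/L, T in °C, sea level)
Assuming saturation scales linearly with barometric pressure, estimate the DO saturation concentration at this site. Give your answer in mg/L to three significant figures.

C_s ≈ 9.73 mg/L

At sea level: C_s = 14.652 − 0.41022×4.92 + 0.007991×4.92² − 7.7774×10⁻⁵×4.92³ = 12.82 mg/L.
Pressure correction: C_s' = 12.82 × 0.759 = 9.729 mg/L.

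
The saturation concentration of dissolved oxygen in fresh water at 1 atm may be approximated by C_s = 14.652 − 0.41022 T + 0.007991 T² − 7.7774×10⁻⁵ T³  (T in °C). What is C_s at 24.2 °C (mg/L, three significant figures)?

C_s ≈ 8.30 mg/L

C_s = 14.652 − 0.41022×24.2 + 0.007991×24.2² − 7.7774×10⁻⁵×24.2³ = 8.302 mg/L.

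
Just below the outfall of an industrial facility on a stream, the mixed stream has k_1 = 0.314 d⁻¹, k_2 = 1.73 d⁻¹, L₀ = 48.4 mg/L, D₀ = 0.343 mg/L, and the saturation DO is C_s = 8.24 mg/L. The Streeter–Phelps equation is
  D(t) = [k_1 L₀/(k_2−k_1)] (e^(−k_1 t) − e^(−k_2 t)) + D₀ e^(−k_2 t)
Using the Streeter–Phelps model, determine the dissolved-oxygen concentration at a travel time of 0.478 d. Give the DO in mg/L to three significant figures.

DO ≈ 3.55 mg/L

k_1 L₀/(k_2−k_1) = 0.314×48.4/(1.73−0.314) = 15.20/1.416 = 10.73 mg/L.
e^(−k_1 t) = e^(−0.314×0.4780) = 0.8606; e^(−k_2 t) = e^(−1.73×0.4780) = 0.4374.
D = 10.73 × (0.8606 − 0.4374) + 0.343 × 0.4374 = 4.543 + 0.1500 = 4.693 mg/L.
DO = C_s − D = 8.24 − 4.693 = 3.547 mg/L.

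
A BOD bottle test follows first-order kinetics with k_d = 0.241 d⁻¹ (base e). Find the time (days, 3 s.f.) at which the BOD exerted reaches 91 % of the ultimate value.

y/L₀ = 1 − e^(−k_d t) = 0.91 ⇒ e^(−k_d t) = 0.0900
t = −ln(0.0900) / 0.241 = 2.408 / 0.241 = 9.991 d.

t ≈ 9.99 d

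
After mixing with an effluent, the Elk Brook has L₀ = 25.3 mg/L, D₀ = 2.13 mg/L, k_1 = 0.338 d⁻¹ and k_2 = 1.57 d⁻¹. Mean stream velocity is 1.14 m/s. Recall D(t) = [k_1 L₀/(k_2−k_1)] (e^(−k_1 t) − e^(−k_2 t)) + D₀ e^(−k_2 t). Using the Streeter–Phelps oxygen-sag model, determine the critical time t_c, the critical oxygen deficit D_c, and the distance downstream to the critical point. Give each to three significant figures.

t_c = [1/(k_2−k_1)] ln[(k_2/k_1)(1 − D₀(k_2−k_1)/(k_1 L₀))]
= [1/(1.57−0.338)] ln[(1.57/0.338)(1 − 2.13×1.232/(0.338×25.3))]
= (1/1.232) ln[4.645 × 0.6931] = 0.8117 × ln(3.220) = 0.8117 × 1.169 = 0.9491 d.
D_c = (k_1/k_2) L₀ e^(−k_1 t_c) = (0.338/1.57) × 25.3 × e^(−0.338×0.9491) = 0.2153 × 25.3 × 0.7256 = 3.952 mg/L.
x_c = v t_c = 1.14 m/s × 0.9491 d × 86400 s/d = 93480 m ≈ 93.5 km.

t_c ≈ 0.949 d; D_c ≈ 3.95 mg/L; x_c ≈ 93.5 km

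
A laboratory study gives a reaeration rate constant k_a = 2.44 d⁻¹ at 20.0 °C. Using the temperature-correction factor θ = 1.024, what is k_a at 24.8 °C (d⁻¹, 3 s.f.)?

k_a ≈ 2.73 d⁻¹

k_a(T₂) = k_a(T₁) · θ^(T₂−T₁) = 2.44 × 1.024^(24.8−20.0)
= 2.44 × 1.024^4.80 = 2.44 × 1.121 = 2.734 d⁻¹.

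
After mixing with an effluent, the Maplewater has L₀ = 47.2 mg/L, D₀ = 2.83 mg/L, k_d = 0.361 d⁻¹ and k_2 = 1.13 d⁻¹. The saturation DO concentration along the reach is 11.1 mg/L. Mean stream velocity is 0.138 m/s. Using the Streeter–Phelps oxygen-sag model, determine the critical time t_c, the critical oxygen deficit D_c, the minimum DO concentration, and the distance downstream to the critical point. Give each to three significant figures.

t_c = [1/(k_2−k_d)] ln[(k_2/k_d)(1 − D₀(k_2−k_d)/(k_d L₀))]
= [1/(1.13−0.361)] ln[(1.13/0.361)(1 − 2.83×0.7690/(0.361×47.2))]
= (1/0.7690) ln[3.130 × 0.8723] = 1.300 × ln(2.730) = 1.300 × 1.004 = 1.306 d.
L(t_c) = L₀ e^(−k_d t_c) = 47.2 × 0.6240 = 29.46 mg/L, and at the critical point k_2 D_c = k_d L, so D_c = (0.361/1.13) × 29.46 = 9.410 mg/L.
Minimum DO = C_s − D_c = 11.1 − 9.410 = 1.690 mg/L.
x_c = v t_c = 0.138 m/s × 1.306 d × 86400 s/d = 15570 m ≈ 15.6 km.

t_c ≈ 1.31 d; D_c ≈ 9.41 mg/L; min DO ≈ 1.69 mg/L; x_c ≈ 15.6 km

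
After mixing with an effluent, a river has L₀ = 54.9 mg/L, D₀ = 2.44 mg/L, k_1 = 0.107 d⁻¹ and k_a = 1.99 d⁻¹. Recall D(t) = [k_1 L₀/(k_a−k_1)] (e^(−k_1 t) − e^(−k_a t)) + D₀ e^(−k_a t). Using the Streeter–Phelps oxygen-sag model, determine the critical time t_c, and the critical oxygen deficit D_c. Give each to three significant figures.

t_c = [1/(k_a−k_1)] ln[(k_a/k_1)(1 − D₀(k_a−k_1)/(k_1 L₀))]
= [1/(1.99−0.107)] ln[(1.99/0.107)(1 − 2.44×1.883/(0.107×54.9))]
= (1/1.883) ln[18.60 × 0.2179] = 0.5311 × ln(4.052) = 0.5311 × 1.399 = 0.7430 d.
D_c = (k_1/k_a) L₀ e^(−k_1 t_c) = (0.107/1.99) × 54.9 × e^(−0.107×0.7430) = 0.05377 × 54.9 × 0.9236 = 2.726 mg/L.

t_c ≈ 0.743 d; D_c ≈ 2.73 mg/L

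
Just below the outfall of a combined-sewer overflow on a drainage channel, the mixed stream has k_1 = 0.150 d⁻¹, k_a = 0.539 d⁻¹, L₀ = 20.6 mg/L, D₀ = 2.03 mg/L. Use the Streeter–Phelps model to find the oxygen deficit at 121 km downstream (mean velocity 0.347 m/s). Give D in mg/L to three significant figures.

Travel time t = x/v = 121 km / (0.347 m/s) = 121000 m / 0.347 m/s = 348700 s = 4.036 d.
k_1 L₀/(k_a−k_1) = 0.150×20.6/(0.539−0.150) = 3.090/0.3890 = 7.943 mg/L.
e^(−k_1 t) = e^(−0.150×4.036) = 0.5459; e^(−k_a t) = e^(−0.539×4.036) = 0.1136.
D = 7.943 × (0.5459 − 0.1136) + 2.03 × 0.1136 = 3.434 + 0.2305 = 3.664 mg/L.

D ≈ 3.66 mg/L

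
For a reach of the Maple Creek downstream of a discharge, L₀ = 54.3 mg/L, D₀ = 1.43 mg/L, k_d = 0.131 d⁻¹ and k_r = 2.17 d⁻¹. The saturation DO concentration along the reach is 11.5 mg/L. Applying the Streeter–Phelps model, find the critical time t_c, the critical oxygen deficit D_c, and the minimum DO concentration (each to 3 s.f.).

t_c = [1/(k_r−k_d)] ln[(k_r/k_d)(1 − D₀(k_r−k_d)/(k_d L₀))]
= [1/(2.17−0.131)] ln[(2.17/0.131)(1 − 1.43×2.039/(0.131×54.3))]
= (1/2.039) ln[16.56 × 0.5901] = 0.4904 × ln(9.775) = 0.4904 × 2.280 = 1.118 d.
L(t_c) = L₀ e^(−k_d t_c) = 54.3 × 0.8638 = 46.90 mg/L, and at the critical point k_r D_c = k_d L, so D_c = (0.131/2.17) × 46.90 = 2.831 mg/L.
Minimum DO = C_s − D_c = 11.5 − 2.831 = 8.669 mg/L.

t_c ≈ 1.12 d; D_c ≈ 2.83 mg/L; min DO ≈ 8.67 mg/L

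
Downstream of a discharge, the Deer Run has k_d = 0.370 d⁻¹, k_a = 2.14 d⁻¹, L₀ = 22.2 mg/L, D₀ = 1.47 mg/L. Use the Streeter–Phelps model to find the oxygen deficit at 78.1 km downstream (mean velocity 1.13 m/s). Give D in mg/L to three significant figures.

Travel time t = x/v = 78.1 km / (1.13 m/s) = 78100 m / 1.13 m/s = 69120 s = 0.7999 d.
k_d L₀/(k_a−k_d) = 0.370×22.2/(2.14−0.370) = 8.214/1.770 = 4.641 mg/L.
e^(−k_d t) = e^(−0.370×0.7999) = 0.7438; e^(−k_a t) = e^(−2.14×0.7999) = 0.1805.
D = 4.641 × (0.7438 − 0.1805) + 1.47 × 0.1805 = 2.614 + 0.2654 = 2.879 mg/L.

D ≈ 2.88 mg/L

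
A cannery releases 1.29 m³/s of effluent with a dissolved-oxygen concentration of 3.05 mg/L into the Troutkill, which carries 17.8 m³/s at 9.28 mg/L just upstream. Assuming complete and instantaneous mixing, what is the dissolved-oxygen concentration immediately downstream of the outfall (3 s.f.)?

Flow-weighted mixing: C = (Q_r C_r + Q_w C_w)/(Q_r + Q_w)
= (17.8×9.28 + 1.29×3.05)/(17.8 + 1.29) = 169.1/19.09 = 8.859 mg/L.

8.86 mg/L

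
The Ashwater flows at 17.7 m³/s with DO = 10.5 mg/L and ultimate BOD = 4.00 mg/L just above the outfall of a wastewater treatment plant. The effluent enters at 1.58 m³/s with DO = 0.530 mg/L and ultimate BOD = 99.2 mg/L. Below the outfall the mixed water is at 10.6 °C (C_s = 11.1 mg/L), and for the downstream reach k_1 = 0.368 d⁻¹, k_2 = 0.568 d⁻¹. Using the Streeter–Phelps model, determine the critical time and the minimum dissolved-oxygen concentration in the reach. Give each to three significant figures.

t_c ≈ 1.83 d; minimum DO ≈ 7.20 mg/L

Mixed DO = (17.7×10.5 + 1.58×0.530)/(17.7+1.58) = 186.7/19.28 = 9.683 mg/L.
Mixed L₀ = (17.7×4.00 + 1.58×99.2)/(19.28) = 227.5/19.28 = 11.80 mg/L.
Initial deficit D₀ = C_s − DO₀ = 11.1 − 9.683 = 1.417 mg/L.
t_c = (1/0.2000) ln[(0.568/0.368)(1 − 1.417×0.2000/(0.368×11.80))] = 5.000 × ln(1.443) = 1.833 d.
D_c = (0.368/0.568) × 11.80 × e^(−0.368×1.833) = 0.6479 × 11.80 × 0.5094 = 3.895 mg/L.
Minimum DO = 11.1 − 3.895 = 7.205 mg/L.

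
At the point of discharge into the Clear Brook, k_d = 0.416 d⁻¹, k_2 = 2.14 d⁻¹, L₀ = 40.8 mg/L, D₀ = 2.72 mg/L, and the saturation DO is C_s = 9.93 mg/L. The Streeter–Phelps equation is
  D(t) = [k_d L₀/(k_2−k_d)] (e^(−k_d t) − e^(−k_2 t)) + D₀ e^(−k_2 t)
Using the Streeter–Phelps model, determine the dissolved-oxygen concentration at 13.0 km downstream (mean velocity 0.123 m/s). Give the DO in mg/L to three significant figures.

DO ≈ 4.53 mg/L

Travel time t = x/v = 13.0 km / (0.123 m/s) = 13000 m / 0.123 m/s = 105700 s = 1.223 d.
k_d L₀/(k_2−k_d) = 0.416×40.8/(2.14−0.416) = 16.97/1.724 = 9.845 mg/L.
e^(−k_d t) = e^(−0.416×1.223) = 0.6012; e^(−k_2 t) = e^(−2.14×1.223) = 0.07296.
D = 9.845 × (0.6012 − 0.07296) + 2.72 × 0.07296 = 5.200 + 0.1985 = 5.399 mg/L.
DO = C_s − D = 9.93 − 5.399 = 4.531 mg/L.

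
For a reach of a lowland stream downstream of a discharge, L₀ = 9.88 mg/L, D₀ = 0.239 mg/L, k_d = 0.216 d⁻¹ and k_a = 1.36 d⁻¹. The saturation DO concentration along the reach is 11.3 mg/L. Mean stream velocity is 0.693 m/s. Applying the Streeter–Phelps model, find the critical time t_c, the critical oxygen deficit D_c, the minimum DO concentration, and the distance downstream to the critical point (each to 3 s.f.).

t_c = [1/(k_a−k_d)] ln[(k_a/k_d)(1 − D₀(k_a−k_d)/(k_d L₀))]
= [1/(1.36−0.216)] ln[(1.36/0.216)(1 − 0.239×1.144/(0.216×9.88))]
= (1/1.144) ln[6.296 × 0.8719] = 0.8741 × ln(5.490) = 0.8741 × 1.703 = 1.489 d.
L(t_c) = L₀ e^(−k_d t_c) = 9.88 × 0.7250 = 7.163 mg/L, and at the critical point k_a D_c = k_d L, so D_c = (0.216/1.36) × 7.163 = 1.138 mg/L.
Minimum DO = C_s − D_c = 11.3 − 1.138 = 10.16 mg/L.
x_c = v t_c = 0.693 m/s × 1.489 d × 86400 s/d = 89130 m ≈ 89.1 km.

t_c ≈ 1.49 d; D_c ≈ 1.14 mg/L; min DO ≈ 10.2 mg/L; x_c ≈ 89.1 km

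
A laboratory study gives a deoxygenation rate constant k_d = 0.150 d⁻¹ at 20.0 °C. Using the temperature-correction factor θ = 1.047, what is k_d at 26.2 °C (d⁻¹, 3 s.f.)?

k_d ≈ 0.199 d⁻¹

k_d(T₂) = k_d(T₁) · θ^(T₂−T₁) = 0.150 × 1.047^(26.2−20.0)
= 0.150 × 1.047^6.20 = 0.150 × 1.329 = 0.1994 d⁻¹.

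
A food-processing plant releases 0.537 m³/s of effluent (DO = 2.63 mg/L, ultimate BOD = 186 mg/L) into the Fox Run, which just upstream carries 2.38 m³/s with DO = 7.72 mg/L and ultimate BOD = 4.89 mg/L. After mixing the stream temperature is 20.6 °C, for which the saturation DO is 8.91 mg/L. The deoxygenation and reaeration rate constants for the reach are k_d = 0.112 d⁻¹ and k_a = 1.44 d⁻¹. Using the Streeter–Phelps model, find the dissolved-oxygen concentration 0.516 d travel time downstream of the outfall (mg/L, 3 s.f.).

Mixed DO = (2.38×7.72 + 0.537×2.63)/(2.38+0.537) = 19.79/2.917 = 6.783 mg/L.
Mixed L₀ = (2.38×4.89 + 0.537×186)/(2.917) = 111.5/2.917 = 38.23 mg/L.
Initial deficit D₀ = C_s − DO₀ = 8.91 − 6.783 = 2.127 mg/L.
D(0.516) = [0.112×38.23/(1.44−0.112)](e^(−0.112×0.516) − e^(−1.44×0.516)) + 2.127 e^(−1.44×0.516)
= 3.224 × (0.9438 − 0.4757) + 2.127 × 0.4757 = 2.521 mg/L.
DO = 8.91 − 2.521 = 6.389 mg/L.

DO ≈ 6.39 mg/L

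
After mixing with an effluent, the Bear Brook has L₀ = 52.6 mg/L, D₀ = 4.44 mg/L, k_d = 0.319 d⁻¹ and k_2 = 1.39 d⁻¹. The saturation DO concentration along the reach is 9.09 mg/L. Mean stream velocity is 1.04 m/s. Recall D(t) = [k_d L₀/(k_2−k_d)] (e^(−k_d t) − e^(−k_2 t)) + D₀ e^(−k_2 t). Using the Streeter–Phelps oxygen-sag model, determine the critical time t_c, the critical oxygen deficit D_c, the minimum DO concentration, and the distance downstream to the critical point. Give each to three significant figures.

With k_2/k_d = 4.357 and 1 − D₀(k_2−k_d)/(k_d L₀) = 0.7166,
t_c = ln(4.357 × 0.7166) / (1.39 − 0.319) = ln(3.122) / 1.071 = 1.139/1.071 = 1.063 d.
L(t_c) = L₀ e^(−k_d t_c) = 52.6 × 0.7124 = 37.47 mg/L, and at the critical point k_2 D_c = k_d L, so D_c = (0.319/1.39) × 37.47 = 8.599 mg/L.
Minimum DO = C_s − D_c = 9.09 − 8.599 = 0.4905 mg/L.
x_c = v t_c = 1.04 m/s × 1.063 d × 86400 s/d = 95530 m ≈ 95.5 km.

t_c ≈ 1.06 d; D_c ≈ 8.60 mg/L; min DO ≈ 0.491 mg/L; x_c ≈ 95.5 km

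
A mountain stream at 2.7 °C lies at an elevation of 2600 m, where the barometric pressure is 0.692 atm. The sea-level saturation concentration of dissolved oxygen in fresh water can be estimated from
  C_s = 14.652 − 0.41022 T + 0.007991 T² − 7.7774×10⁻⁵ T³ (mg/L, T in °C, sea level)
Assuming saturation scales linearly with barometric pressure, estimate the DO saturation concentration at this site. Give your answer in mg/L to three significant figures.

C_s ≈ 9.41 mg/L

At sea level: C_s = 14.652 − 0.41022×2.7 + 0.007991×2.7² − 7.7774×10⁻⁵×2.7³ = 13.60 mg/L.
Pressure correction: C_s' = 13.60 × 0.692 = 9.412 mg/L.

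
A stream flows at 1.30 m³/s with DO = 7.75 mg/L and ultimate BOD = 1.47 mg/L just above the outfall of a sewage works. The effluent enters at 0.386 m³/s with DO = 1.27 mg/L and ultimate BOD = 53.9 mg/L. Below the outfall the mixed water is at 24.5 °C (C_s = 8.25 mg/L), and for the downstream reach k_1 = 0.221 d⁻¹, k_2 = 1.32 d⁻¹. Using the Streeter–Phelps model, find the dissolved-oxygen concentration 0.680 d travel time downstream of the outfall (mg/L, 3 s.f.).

Mixed DO = (1.30×7.75 + 0.386×1.27)/(1.30+0.386) = 10.57/1.686 = 6.266 mg/L.
Mixed L₀ = (1.30×1.47 + 0.386×53.9)/(1.686) = 22.72/1.686 = 13.47 mg/L.
Initial deficit D₀ = C_s − DO₀ = 8.25 − 6.266 = 1.984 mg/L.
D(0.680) = [0.221×13.47/(1.32−0.221)](e^(−0.221×0.680) − e^(−1.32×0.680)) + 1.984 e^(−1.32×0.680)
= 2.709 × (0.8605 − 0.4075) + 1.984 × 0.4075 = 2.036 mg/L.
DO = 8.25 − 2.036 = 6.214 mg/L.

DO ≈ 6.21 mg/L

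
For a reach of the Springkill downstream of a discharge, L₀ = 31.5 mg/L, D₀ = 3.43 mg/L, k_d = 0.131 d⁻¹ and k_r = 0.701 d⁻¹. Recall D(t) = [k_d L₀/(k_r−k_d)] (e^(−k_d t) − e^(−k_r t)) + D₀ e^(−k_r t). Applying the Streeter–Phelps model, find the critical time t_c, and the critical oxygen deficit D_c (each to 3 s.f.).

With k_r/k_d = 5.351 and 1 − D₀(k_r−k_d)/(k_d L₀) = 0.5262,
t_c = ln(5.351 × 0.5262) / (0.701 − 0.131) = ln(2.816) / 0.5700 = 1.035/0.5700 = 1.816 d.
L(t_c) = L₀ e^(−k_d t_c) = 31.5 × 0.7883 = 24.83 mg/L, and at the critical point k_r D_c = k_d L, so D_c = (0.131/0.701) × 24.83 = 4.640 mg/L.

t_c ≈ 1.82 d; D_c ≈ 4.64 mg/L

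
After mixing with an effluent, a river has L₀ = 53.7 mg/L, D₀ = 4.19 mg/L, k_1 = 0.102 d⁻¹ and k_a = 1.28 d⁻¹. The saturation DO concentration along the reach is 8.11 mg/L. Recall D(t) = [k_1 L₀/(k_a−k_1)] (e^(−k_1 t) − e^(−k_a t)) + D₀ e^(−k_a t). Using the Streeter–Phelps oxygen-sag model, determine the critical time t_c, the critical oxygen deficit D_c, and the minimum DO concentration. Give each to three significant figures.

At the critical point dD/dt = 0, so k_1 L₀ e^(−k_1 t) = k_a D. Substituting D(t) from the Streeter–Phelps equation and solving for t gives
t_c = ln[(k_a/k_1)(1 − D₀(k_a−k_1)/(k_1 L₀))] / (k_a−k_1).
Here k_a−k_1 = 1.178 d⁻¹ and 1 − D₀(k_a−k_1)/(k_1 L₀) = 1 − 4.19×1.178/(0.102×53.7) = 0.09888, so
t_c = ln(12.55 × 0.09888) / 1.178 = 0.2157 / 1.178 = 0.1831 d.
L(t_c) = L₀ e^(−k_1 t_c) = 53.7 × 0.9815 = 52.71 mg/L, and at the critical point k_a D_c = k_1 L, so D_c = (0.102/1.28) × 52.71 = 4.200 mg/L.
Minimum DO = C_s − D_c = 8.11 − 4.200 = 3.910 mg/L.

t_c ≈ 0.183 d; D_c ≈ 4.20 mg/L; min DO ≈ 3.91 mg/L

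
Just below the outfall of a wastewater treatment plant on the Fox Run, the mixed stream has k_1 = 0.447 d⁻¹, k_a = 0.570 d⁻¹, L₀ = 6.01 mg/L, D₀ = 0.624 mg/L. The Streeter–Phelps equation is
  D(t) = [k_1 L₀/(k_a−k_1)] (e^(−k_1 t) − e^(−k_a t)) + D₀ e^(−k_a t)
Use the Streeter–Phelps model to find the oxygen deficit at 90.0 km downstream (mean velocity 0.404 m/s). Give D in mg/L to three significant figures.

Travel time t = x/v = 90.0 km / (0.404 m/s) = 90000 m / 0.404 m/s = 222800 s = 2.578 d.
k_1 L₀/(k_a−k_1) = 0.447×6.01/(0.570−0.447) = 2.686/0.1230 = 21.84 mg/L.
e^(−k_1 t) = e^(−0.447×2.578) = 0.3158; e^(−k_a t) = e^(−0.570×2.578) = 0.2300.
D = 21.84 × (0.3158 − 0.2300) + 0.624 × 0.2300 = 1.875 + 0.1435 = 2.018 mg/L.

D ≈ 2.02 mg/L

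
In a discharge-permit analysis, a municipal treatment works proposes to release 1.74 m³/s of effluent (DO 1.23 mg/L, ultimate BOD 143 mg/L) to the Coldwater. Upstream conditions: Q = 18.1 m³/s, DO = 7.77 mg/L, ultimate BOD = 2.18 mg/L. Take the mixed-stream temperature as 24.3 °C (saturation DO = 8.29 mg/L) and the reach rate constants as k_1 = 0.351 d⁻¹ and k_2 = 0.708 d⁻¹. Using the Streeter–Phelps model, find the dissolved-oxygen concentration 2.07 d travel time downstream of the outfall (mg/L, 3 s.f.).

DO ≈ 4.43 mg/L

Mixed DO = (18.1×7.77 + 1.74×1.23)/(18.1+1.74) = 142.8/19.84 = 7.196 mg/L.
Mixed L₀ = (18.1×2.18 + 1.74×143)/(19.84) = 288.3/19.84 = 14.53 mg/L.
Initial deficit D₀ = C_s − DO₀ = 8.29 − 7.196 = 1.094 mg/L.
D(2.07) = [0.351×14.53/(0.708−0.351)](e^(−0.351×2.07) − e^(−0.708×2.07)) + 1.094 e^(−0.708×2.07)
= 14.29 × (0.4836 − 0.2309) + 1.094 × 0.2309 = 3.861 mg/L.
DO = 8.29 − 3.861 = 4.429 mg/L.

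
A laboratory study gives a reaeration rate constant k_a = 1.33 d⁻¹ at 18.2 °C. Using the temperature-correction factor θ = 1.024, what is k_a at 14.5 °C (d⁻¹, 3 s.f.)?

k_a(T₂) = k_a(T₁) · θ^(T₂−T₁) = 1.33 × 1.024^(14.5−18.2)
= 1.33 × 1.024^-3.70 = 1.33 × 0.9160 = 1.218 d⁻¹.

k_a ≈ 1.22 d⁻¹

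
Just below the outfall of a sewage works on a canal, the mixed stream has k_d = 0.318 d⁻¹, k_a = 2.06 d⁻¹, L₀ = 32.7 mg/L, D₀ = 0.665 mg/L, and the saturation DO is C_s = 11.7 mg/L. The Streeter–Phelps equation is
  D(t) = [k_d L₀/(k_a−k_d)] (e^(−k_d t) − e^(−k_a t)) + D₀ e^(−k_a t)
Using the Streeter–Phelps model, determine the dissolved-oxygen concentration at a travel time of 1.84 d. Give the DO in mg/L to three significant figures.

k_d L₀/(k_a−k_d) = 0.318×32.7/(2.06−0.318) = 10.40/1.742 = 5.969 mg/L.
e^(−k_d t) = e^(−0.318×1.840) = 0.5570; e^(−k_a t) = e^(−2.06×1.840) = 0.02259.
D = 5.969 × (0.5570 − 0.02259) + 0.665 × 0.02259 = 3.190 + 0.01502 = 3.205 mg/L.
DO = C_s − D = 11.7 − 3.205 = 8.495 mg/L.

DO ≈ 8.49 mg/L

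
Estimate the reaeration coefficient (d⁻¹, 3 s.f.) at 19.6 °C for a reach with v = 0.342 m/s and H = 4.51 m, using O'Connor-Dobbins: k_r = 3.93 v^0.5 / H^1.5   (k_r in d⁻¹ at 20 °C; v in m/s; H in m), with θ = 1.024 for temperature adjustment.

k_r ≈ 0.238 d⁻¹

k_r(20) = 3.93 × 0.342^0.5 / 4.51^1.5 = 3.93 × 0.5848 / 9.578 = 0.2400 d⁻¹.
k_r(19.6) = 0.2400 × 1.024^(19.6−20) = 0.2400 × 0.9906 = 0.2377 d⁻¹.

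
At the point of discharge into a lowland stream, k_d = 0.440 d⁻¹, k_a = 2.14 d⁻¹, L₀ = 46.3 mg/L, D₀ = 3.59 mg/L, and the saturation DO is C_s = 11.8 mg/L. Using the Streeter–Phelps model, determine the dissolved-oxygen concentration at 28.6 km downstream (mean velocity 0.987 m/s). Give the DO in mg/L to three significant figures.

Travel time t = x/v = 28.6 km / (0.987 m/s) = 28600 m / 0.987 m/s = 28980 s = 0.3354 d.
k_d L₀/(k_a−k_d) = 0.440×46.3/(2.14−0.440) = 20.37/1.700 = 11.98 mg/L.
e^(−k_d t) = e^(−0.440×0.3354) = 0.8628; e^(−k_a t) = e^(−2.14×0.3354) = 0.4879.
D = 11.98 × (0.8628 − 0.4879) + 3.59 × 0.4879 = 4.493 + 1.751 = 6.245 mg/L.
DO = C_s − D = 11.8 − 6.245 = 5.555 mg/L.

DO ≈ 5.56 mg/L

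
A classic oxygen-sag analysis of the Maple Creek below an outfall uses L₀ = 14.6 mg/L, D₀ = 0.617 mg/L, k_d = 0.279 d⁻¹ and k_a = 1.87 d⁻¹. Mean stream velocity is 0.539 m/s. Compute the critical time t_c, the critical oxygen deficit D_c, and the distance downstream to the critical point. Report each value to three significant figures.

At the critical point dD/dt = 0, so k_d L₀ e^(−k_d t) = k_a D. Substituting D(t) from the Streeter–Phelps equation and solving for t gives
t_c = ln[(k_a/k_d)(1 − D₀(k_a−k_d)/(k_d L₀))] / (k_a−k_d).
Here k_a−k_d = 1.591 d⁻¹ and 1 − D₀(k_a−k_d)/(k_d L₀) = 1 − 0.617×1.591/(0.279×14.6) = 0.7590, so
t_c = ln(6.703 × 0.7590) / 1.591 = 1.627 / 1.591 = 1.022 d.
L(t_c) = L₀ e^(−k_d t_c) = 14.6 × 0.7518 = 10.98 mg/L, and at the critical point k_a D_c = k_d L, so D_c = (0.279/1.87) × 10.98 = 1.638 mg/L.
x_c = v t_c = 0.539 m/s × 1.022 d × 86400 s/d = 47620 m ≈ 47.6 km.

t_c ≈ 1.02 d; D_c ≈ 1.64 mg/L; x_c ≈ 47.6 km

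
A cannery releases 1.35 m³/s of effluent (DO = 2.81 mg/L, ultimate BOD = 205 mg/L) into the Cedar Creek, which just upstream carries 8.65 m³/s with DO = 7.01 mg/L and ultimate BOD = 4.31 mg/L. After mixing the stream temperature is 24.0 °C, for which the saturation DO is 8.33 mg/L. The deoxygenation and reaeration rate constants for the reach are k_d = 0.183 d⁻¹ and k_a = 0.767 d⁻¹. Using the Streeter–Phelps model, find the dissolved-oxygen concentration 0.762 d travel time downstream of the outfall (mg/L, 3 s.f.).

Mixed DO = (8.65×7.01 + 1.35×2.81)/(8.65+1.35) = 64.43/10.00 = 6.443 mg/L.
Mixed L₀ = (8.65×4.31 + 1.35×205)/(10.00) = 314.0/10.00 = 31.40 mg/L.
Initial deficit D₀ = C_s − DO₀ = 8.33 − 6.443 = 1.887 mg/L.
D(0.762) = [0.183×31.40/(0.767−0.183)](e^(−0.183×0.762) − e^(−0.767×0.762)) + 1.887 e^(−0.767×0.762)
= 9.840 × (0.8698 − 0.5574) + 1.887 × 0.5574 = 4.126 mg/L.
DO = 8.33 − 4.126 = 4.204 mg/L.

DO ≈ 4.20 mg/L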